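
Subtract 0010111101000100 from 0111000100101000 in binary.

Method 1 - Direct subtraction (column by column from the right: bit − bit − borrow-in; if negative, add 2 and borrow 1 from the next column):
borrow: 0001111110001000
        0111000100101000
-       0010111101000100
------------------------
        0100000111100100

Method 2 - Add two's complement:
Two's complement of 0010111101000100: invert → 1101000010111011, add 1 → 1101000010111100
  0111000100101000
+ 1101000010111100
------------------
 10100000111100100  (end carry out of the top bit = 1)
Discarding the end carry: 0100000111100100
Decimal check:
  0111000100101000 = 16384 + 8192 + 4096 + 256 + 32 + 8 = 28968
  0010111101000100 = 8192 + 2048 + 1024 + 512 + 256 + 64 + 4 = 12100
  28968 - 12100 = 16868, and 0100000111100100 = 16384 + 256 + 128 + 64 + 32 + 4 = 16868 ✓



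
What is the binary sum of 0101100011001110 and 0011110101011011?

Add column by column from the right: bit + bit + carry-in; write the sum mod 2, carry 1 when the sum is 2 or 3.
carry:  1111001110111100
        0101100011001110
+       0011110101011011
------------------------
       01001011000101001
(the carry out of the leftmost column, 0, becomes the leading bit)
Decimal check:
  0101100011001110 = 16384 + 4096 + 2048 + 128 + 64 + 8 + 4 + 2 = 22734
  0011110101011011 = 8192 + 4096 + 2048 + 1024 + 256 + 64 + 16 + 8 + 2 + 1 = 15707
  22734 + 15707 = 38441, and 01001011000101001 = 32768 + 4096 + 1024 + 512 + 32 + 8 + 1 = 38441 ✓



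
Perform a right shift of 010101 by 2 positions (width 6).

Original: 010101 (decimal 21)
Shift right by 2 positions
Drop the 2 low bits; fill with zeros on the left
Result: 000101 (decimal 5)
Equivalent: 21 >> 2 = 21 ÷ 2^2 = 5



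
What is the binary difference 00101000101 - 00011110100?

Method 1 - Direct subtraction (column by column from the right: bit − bit − borrow-in; if negative, add 2 and borrow 1 from the next column):
borrow: 00111100000
        00101000101
-       00011110100
-------------------
        00001010001

Method 2 - Add two's complement:
Two's complement of 00011110100: invert → 11100001011, add 1 → 11100001100
  00101000101
+ 11100001100
-------------
 100001010001  (end carry out of the top bit = 1)
Discarding the end carry: 00001010001
Decimal check:
  00101000101 = 256 + 64 + 4 + 1 = 325
  00011110100 = 128 + 64 + 32 + 16 + 4 = 244
  325 - 244 = 81, and 00001010001 = 64 + 16 + 1 = 81 ✓



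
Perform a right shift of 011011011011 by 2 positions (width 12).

Original: 011011011011 (decimal 1755)
Shift right by 2 positions
Drop the 2 low bits; fill with zeros on the left
Result: 000110110110 (decimal 438)
Equivalent: 1755 >> 2 = 1755 ÷ 2^2 = 438



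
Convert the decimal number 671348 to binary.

Using repeated division by 2:
671348 ÷ 2 = 335674 remainder 0
335674 ÷ 2 = 167837 remainder 0
167837 ÷ 2 = 83918 remainder 1
83918 ÷ 2 = 41959 remainder 0
41959 ÷ 2 = 20979 remainder 1
20979 ÷ 2 = 10489 remainder 1
10489 ÷ 2 = 5244 remainder 1
5244 ÷ 2 = 2622 remainder 0
2622 ÷ 2 = 1311 remainder 0
1311 ÷ 2 = 655 remainder 1
655 ÷ 2 = 327 remainder 1
327 ÷ 2 = 163 remainder 1
163 ÷ 2 = 81 remainder 1
81 ÷ 2 = 40 remainder 1
40 ÷ 2 = 20 remainder 0
20 ÷ 2 = 10 remainder 0
10 ÷ 2 = 5 remainder 0
5 ÷ 2 = 2 remainder 1
2 ÷ 2 = 1 remainder 0
1 ÷ 2 = 0 remainder 1
Reading remainders bottom to top: 10100011111001110100



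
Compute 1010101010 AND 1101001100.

AND: 1 only when both bits are 1
  1010101010
& 1101001100
------------
  1000001000
Decimal: 682 & 844 = 520



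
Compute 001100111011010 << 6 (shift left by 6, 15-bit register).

Original: 001100111011010 (decimal 6618)
Shift left by 6 positions
Append 6 zeros on the right and drop the 6 high bits that overflow the 15-bit width
Result: 111011010000000 (decimal 30336)
Equivalent: 6618 << 6 = 6618 × 2^6 = 423552, truncated to 15 bits = 30336



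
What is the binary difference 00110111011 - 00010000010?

Method 1 - Direct subtraction (column by column from the right: bit − bit − borrow-in; if negative, add 2 and borrow 1 from the next column):
borrow: 00000000000
        00110111011
-       00010000010
-------------------
        00100111001

Method 2 - Add two's complement:
Two's complement of 00010000010: invert → 11101111101, add 1 → 11101111110
  00110111011
+ 11101111110
-------------
 100100111001  (end carry out of the top bit = 1)
Discarding the end carry: 00100111001
Decimal check:
  00110111011 = 256 + 128 + 32 + 16 + 8 + 2 + 1 = 443
  00010000010 = 128 + 2 = 130
  443 - 130 = 313, and 00100111001 = 256 + 32 + 16 + 8 + 1 = 313 ✓



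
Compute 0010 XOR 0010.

XOR: 1 when bits differ
  0010
^ 0010
------
  0000
Decimal: 2 ^ 2 = 0



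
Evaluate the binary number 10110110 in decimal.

Sum of powers of 2 for each 1-bit:
2^1 + 2^2 + 2^4 + 2^5 + 2^7
= 2 + 4 + 16 + 32 + 128
= 182



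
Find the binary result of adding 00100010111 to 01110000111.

Add column by column from the right: bit + bit + carry-in; write the sum mod 2, carry 1 when the sum is 2 or 3.
carry:  11000001110
        00100010111
+       01110000111
-------------------
       010010011110
(the carry out of the leftmost column, 0, becomes the leading bit)
Decimal check:
  00100010111 = 256 + 16 + 4 + 2 + 1 = 279
  01110000111 = 512 + 256 + 128 + 4 + 2 + 1 = 903
  279 + 903 = 1182, and 010010011110 = 1024 + 128 + 16 + 8 + 4 + 2 = 1182 ✓



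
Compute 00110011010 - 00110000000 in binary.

Method 1 - Direct subtraction (column by column from the right: bit − bit − borrow-in; if negative, add 2 and borrow 1 from the next column):
borrow: 00000000000
        00110011010
-       00110000000
-------------------
        00000011010

Method 2 - Add two's complement:
Two's complement of 00110000000: invert → 11001111111, add 1 → 11010000000
  00110011010
+ 11010000000
-------------
 100000011010  (end carry out of the top bit = 1)
Discarding the end carry: 00000011010
Decimal check:
  00110011010 = 256 + 128 + 16 + 8 + 2 = 410
  00110000000 = 256 + 128 = 384
  410 - 384 = 26, and 00000011010 = 16 + 8 + 2 = 26 ✓



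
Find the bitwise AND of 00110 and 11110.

AND: 1 only when both bits are 1
  00110
& 11110
-------
  00110
Decimal: 6 & 30 = 6



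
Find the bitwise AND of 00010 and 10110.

AND: 1 only when both bits are 1
  00010
& 10110
-------
  00010
Decimal: 2 & 22 = 2



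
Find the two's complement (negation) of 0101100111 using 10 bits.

Original: 0101100111
Step 1 - Invert all bits: 1010011000
Step 2 - Add 1: 1010011001
Verification: 0101100111 + 1010011001 = 10000000000; discarding the end carry (carry out of the top bit) leaves the 10-bit value 0000000000, as required for x + (-x)



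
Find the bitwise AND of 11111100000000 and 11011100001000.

AND: 1 only when both bits are 1
  11111100000000
& 11011100001000
----------------
  11011100000000
Decimal: 16128 & 14088 = 14080



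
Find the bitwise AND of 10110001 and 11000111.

AND: 1 only when both bits are 1
  10110001
& 11000111
----------
  10000001
Decimal: 177 & 199 = 129



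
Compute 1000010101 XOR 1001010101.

XOR: 1 when bits differ
  1000010101
^ 1001010101
------------
  0001000000
Decimal: 533 ^ 597 = 64



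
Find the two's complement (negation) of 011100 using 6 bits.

Original: 011100
Step 1 - Invert all bits: 100011
Step 2 - Add 1: 100100
Verification: 011100 + 100100 = 1000000; discarding the end carry (carry out of the top bit) leaves the 6-bit value 000000, as required for x + (-x)



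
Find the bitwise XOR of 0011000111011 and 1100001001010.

XOR: 1 when bits differ
  0011000111011
^ 1100001001010
---------------
  1111001110001
Decimal: 1595 ^ 6218 = 7793



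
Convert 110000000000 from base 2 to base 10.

Sum of powers of 2 for each 1-bit:
2^10 + 2^11
= 1024 + 2048
= 3072



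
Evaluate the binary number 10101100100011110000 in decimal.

Sum of powers of 2 for each 1-bit:
2^4 + 2^5 + 2^6 + 2^7 + 2^11 + 2^14 + 2^15 + 2^17 + 2^19
= 16 + 32 + 64 + 128 + 2048 + 16384 + 32768 + 131072 + 524288
= 706800



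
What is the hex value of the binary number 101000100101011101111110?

Group into 4-bit nibbles from right:
  1010 = A
  0010 = 2
  0101 = 5
  0111 = 7
  0111 = 7
  1110 = E
Result: A2577E



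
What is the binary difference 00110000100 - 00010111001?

Method 1 - Direct subtraction (column by column from the right: bit − bit − borrow-in; if negative, add 2 and borrow 1 from the next column):
borrow: 00111110110
        00110000100
-       00010111001
-------------------
        00011001011

Method 2 - Add two's complement:
Two's complement of 00010111001: invert → 11101000110, add 1 → 11101000111
  00110000100
+ 11101000111
-------------
 100011001011  (end carry out of the top bit = 1)
Discarding the end carry: 00011001011
Decimal check:
  00110000100 = 256 + 128 + 4 = 388
  00010111001 = 128 + 32 + 16 + 8 + 1 = 185
  388 - 185 = 203, and 00011001011 = 128 + 64 + 8 + 2 + 1 = 203 ✓



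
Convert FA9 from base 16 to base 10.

Expand by place value (powers of 16):
Digit values: F = 15, A = 10
FA9 = 15 × 16^2 + 10 × 16^1 + 9 × 16^0
= 15 × 256 + 10 × 16 + 9 × 1
= 3840 + 160 + 9
= 4009



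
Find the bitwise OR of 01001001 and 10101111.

OR: 1 when either bit is 1
  01001001
| 10101111
----------
  11101111
Decimal: 73 | 175 = 239



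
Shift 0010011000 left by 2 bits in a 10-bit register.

Original: 0010011000 (decimal 152)
Shift left by 2 positions
Append 2 zeros on the right
Result: 1001100000 (decimal 608)
Equivalent: 152 << 2 = 152 × 2^2 = 608



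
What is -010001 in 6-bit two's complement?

Original: 010001
Step 1 - Invert all bits: 101110
Step 2 - Add 1: 101111
Verification: 010001 + 101111 = 1000000; discarding the end carry (carry out of the top bit) leaves the 6-bit value 000000, as required for x + (-x)



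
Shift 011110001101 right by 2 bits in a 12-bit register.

Original: 011110001101 (decimal 1933)
Shift right by 2 positions
Drop the 2 low bits; fill with zeros on the left
Result: 000111100011 (decimal 483)
Equivalent: 1933 >> 2 = 1933 ÷ 2^2 = 483



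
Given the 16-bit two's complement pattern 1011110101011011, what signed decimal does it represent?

Binary: 1011110101011011
Sign bit: 1 (negative)
Invert: 0100001010100100
Add 1:  0100001010100101
Magnitude: 0100001010100101 = 16384 + 512 + 128 + 32 + 4 + 1 = 17061
Value: -17061



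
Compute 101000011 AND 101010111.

AND: 1 only when both bits are 1
  101000011
& 101010111
-----------
  101000011
Decimal: 323 & 343 = 323



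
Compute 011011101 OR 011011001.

OR: 1 when either bit is 1
  011011101
| 011011001
-----------
  011011101
Decimal: 221 | 217 = 221



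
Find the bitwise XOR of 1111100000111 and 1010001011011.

XOR: 1 when bits differ
  1111100000111
^ 1010001011011
---------------
  0101101011100
Decimal: 7943 ^ 5211 = 2908



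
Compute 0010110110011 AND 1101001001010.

AND: 1 only when both bits are 1
  0010110110011
& 1101001001010
---------------
  0000000000010
Decimal: 1459 & 6730 = 2



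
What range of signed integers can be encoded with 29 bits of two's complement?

For 29-bit two's complement:
Minimum: -2^28 = -268435456
Maximum: 2^28 - 1 = 268435455



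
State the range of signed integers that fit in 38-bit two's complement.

For 38-bit two's complement:
Minimum: -2^37 = -137438953472
Maximum: 2^37 - 1 = 137438953471



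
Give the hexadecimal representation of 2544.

Using repeated division by 16 (digits 10–15 are A–F):
2544 ÷ 16 = 159 remainder 0
159 ÷ 16 = 9 remainder 15 (F)
9 ÷ 16 = 0 remainder 9
Reading remainders bottom to top: 9F0



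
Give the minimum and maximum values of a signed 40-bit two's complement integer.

For 40-bit two's complement:
Minimum: -2^39 = -549755813888
Maximum: 2^39 - 1 = 549755813887



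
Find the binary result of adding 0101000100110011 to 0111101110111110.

Add column by column from the right: bit + bit + carry-in; write the sum mod 2, carry 1 when the sum is 2 or 3.
carry:  1110011001111100
        0101000100110011
+       0111101110111110
------------------------
       01100110011110001
(the carry out of the leftmost column, 0, becomes the leading bit)
Decimal check:
  0101000100110011 = 16384 + 4096 + 256 + 32 + 16 + 2 + 1 = 20787
  0111101110111110 = 16384 + 8192 + 4096 + 2048 + 512 + 256 + 128 + 32 + 16 + 8 + 4 + 2 = 31678
  20787 + 31678 = 52465, and 01100110011110001 = 32768 + 16384 + 2048 + 1024 + 128 + 64 + 32 + 16 + 1 = 52465 ✓



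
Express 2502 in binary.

Using repeated division by 2:
2502 ÷ 2 = 1251 remainder 0
1251 ÷ 2 = 625 remainder 1
625 ÷ 2 = 312 remainder 1
312 ÷ 2 = 156 remainder 0
156 ÷ 2 = 78 remainder 0
78 ÷ 2 = 39 remainder 0
39 ÷ 2 = 19 remainder 1
19 ÷ 2 = 9 remainder 1
9 ÷ 2 = 4 remainder 1
4 ÷ 2 = 2 remainder 0
2 ÷ 2 = 1 remainder 0
1 ÷ 2 = 0 remainder 1
Reading remainders bottom to top: 100111000110



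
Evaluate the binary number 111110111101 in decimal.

Sum of powers of 2 for each 1-bit:
2^0 + 2^2 + 2^3 + 2^4 + 2^5 + 2^7 + 2^8 + 2^9 + 2^10 + 2^11
= 1 + 4 + 8 + 16 + 32 + 128 + 256 + 512 + 1024 + 2048
= 4029



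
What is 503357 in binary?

Using repeated division by 2:
503357 ÷ 2 = 251678 remainder 1
251678 ÷ 2 = 125839 remainder 0
125839 ÷ 2 = 62919 remainder 1
62919 ÷ 2 = 31459 remainder 1
31459 ÷ 2 = 15729 remainder 1
15729 ÷ 2 = 7864 remainder 1
7864 ÷ 2 = 3932 remainder 0
3932 ÷ 2 = 1966 remainder 0
1966 ÷ 2 = 983 remainder 0
983 ÷ 2 = 491 remainder 1
491 ÷ 2 = 245 remainder 1
245 ÷ 2 = 122 remainder 1
122 ÷ 2 = 61 remainder 0
61 ÷ 2 = 30 remainder 1
30 ÷ 2 = 15 remainder 0
15 ÷ 2 = 7 remainder 1
7 ÷ 2 = 3 remainder 1
3 ÷ 2 = 1 remainder 1
1 ÷ 2 = 0 remainder 1
Reading remainders bottom to top: 1111010111000111101



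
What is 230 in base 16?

Using repeated division by 16 (digits 10–15 are A–F):
230 ÷ 16 = 14 remainder 6
14 ÷ 16 = 0 remainder 14 (E)
Reading remainders bottom to top: E6



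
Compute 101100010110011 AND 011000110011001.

AND: 1 only when both bits are 1
  101100010110011
& 011000110011001
-----------------
  001000010010001
Decimal: 22707 & 12697 = 4241



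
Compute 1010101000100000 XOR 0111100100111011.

XOR: 1 when bits differ
  1010101000100000
^ 0111100100111011
------------------
  1101001100011011
Decimal: 43552 ^ 31035 = 54043



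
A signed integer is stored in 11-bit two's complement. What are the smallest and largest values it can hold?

For 11-bit two's complement:
Minimum: -2^10 = -1024
Maximum: 2^10 - 1 = 1023



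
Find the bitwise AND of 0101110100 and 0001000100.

AND: 1 only when both bits are 1
  0101110100
& 0001000100
------------
  0001000100
Decimal: 372 & 68 = 68



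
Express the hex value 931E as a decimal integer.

Expand by place value (powers of 16):
Digit values: E = 14
931E = 9 × 16^3 + 3 × 16^2 + 1 × 16^1 + 14 × 16^0
= 9 × 4096 + 3 × 256 + 1 × 16 + 14 × 1
= 36864 + 768 + 16 + 14
= 37662



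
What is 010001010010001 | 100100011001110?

OR: 1 when either bit is 1
  010001010010001
| 100100011001110
-----------------
  110101011011111
Decimal: 8849 | 18638 = 27359



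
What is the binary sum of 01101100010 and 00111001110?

Add column by column from the right: bit + bit + carry-in; write the sum mod 2, carry 1 when the sum is 2 or 3.
carry:  11110011100
        01101100010
+       00111001110
-------------------
       010100110000
(the carry out of the leftmost column, 0, becomes the leading bit)
Decimal check:
  01101100010 = 512 + 256 + 64 + 32 + 2 = 866
  00111001110 = 256 + 128 + 64 + 8 + 4 + 2 = 462
  866 + 462 = 1328, and 010100110000 = 1024 + 256 + 32 + 16 = 1328 ✓



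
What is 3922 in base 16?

Using repeated division by 16 (digits 10–15 are A–F):
3922 ÷ 16 = 245 remainder 2
245 ÷ 16 = 15 remainder 5
15 ÷ 16 = 0 remainder 15 (F)
Reading remainders bottom to top: F52



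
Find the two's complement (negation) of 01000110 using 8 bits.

Original: 01000110
Step 1 - Invert all bits: 10111001
Step 2 - Add 1: 10111010
Verification: 01000110 + 10111010 = 100000000; discarding the end carry (carry out of the top bit) leaves the 8-bit value 00000000, as required for x + (-x)



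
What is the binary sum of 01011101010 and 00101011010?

Add column by column from the right: bit + bit + carry-in; write the sum mod 2, carry 1 when the sum is 2 or 3.
carry:  11111110100
        01011101010
+       00101011010
-------------------
       010001000100
(the carry out of the leftmost column, 0, becomes the leading bit)
Decimal check:
  01011101010 = 512 + 128 + 64 + 32 + 8 + 2 = 746
  00101011010 = 256 + 64 + 16 + 8 + 2 = 346
  746 + 346 = 1092, and 010001000100 = 1024 + 64 + 4 = 1092 ✓



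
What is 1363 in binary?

Using repeated division by 2:
1363 ÷ 2 = 681 remainder 1
681 ÷ 2 = 340 remainder 1
340 ÷ 2 = 170 remainder 0
170 ÷ 2 = 85 remainder 0
85 ÷ 2 = 42 remainder 1
42 ÷ 2 = 21 remainder 0
21 ÷ 2 = 10 remainder 1
10 ÷ 2 = 5 remainder 0
5 ÷ 2 = 2 remainder 1
2 ÷ 2 = 1 remainder 0
1 ÷ 2 = 0 remainder 1
Reading remainders bottom to top: 10101010011



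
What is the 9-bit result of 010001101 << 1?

Original: 010001101 (decimal 141)
Shift left by 1 position
Append 1 zero on the right
Result: 100011010 (decimal 282)
Equivalent: 141 << 1 = 141 × 2^1 = 282



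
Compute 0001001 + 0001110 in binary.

Add column by column from the right: bit + bit + carry-in; write the sum mod 2, carry 1 when the sum is 2 or 3.
carry:  0010000
        0001001
+       0001110
---------------
       00010111
(the carry out of the leftmost column, 0, becomes the leading bit)
Decimal check:
  0001001 = 8 + 1 = 9
  0001110 = 8 + 4 + 2 = 14
  9 + 14 = 23, and 00010111 = 16 + 4 + 2 + 1 = 23 ✓



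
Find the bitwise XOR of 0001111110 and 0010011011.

XOR: 1 when bits differ
  0001111110
^ 0010011011
------------
  0011100101
Decimal: 126 ^ 155 = 229



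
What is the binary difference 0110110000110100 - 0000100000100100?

Method 1 - Direct subtraction (column by column from the right: bit − bit − borrow-in; if negative, add 2 and borrow 1 from the next column):
borrow: 0000000000000000
        0110110000110100
-       0000100000100100
------------------------
        0110010000010000

Method 2 - Add two's complement:
Two's complement of 0000100000100100: invert → 1111011111011011, add 1 → 1111011111011100
  0110110000110100
+ 1111011111011100
------------------
 10110010000010000  (end carry out of the top bit = 1)
Discarding the end carry: 0110010000010000
Decimal check:
  0110110000110100 = 16384 + 8192 + 2048 + 1024 + 32 + 16 + 4 = 27700
  0000100000100100 = 2048 + 32 + 4 = 2084
  27700 - 2084 = 25616, and 0110010000010000 = 16384 + 8192 + 1024 + 16 = 25616 ✓



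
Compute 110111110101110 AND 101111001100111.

AND: 1 only when both bits are 1
  110111110101110
& 101111001100111
-----------------
  100111000100110
Decimal: 28590 & 24167 = 20006



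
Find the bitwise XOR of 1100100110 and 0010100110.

XOR: 1 when bits differ
  1100100110
^ 0010100110
------------
  1110000000
Decimal: 806 ^ 166 = 896



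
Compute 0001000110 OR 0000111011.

OR: 1 when either bit is 1
  0001000110
| 0000111011
------------
  0001111111
Decimal: 70 | 59 = 127



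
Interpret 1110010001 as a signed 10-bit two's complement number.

Binary: 1110010001
Sign bit: 1 (negative)
Invert: 0001101110
Add 1:  0001101111
Magnitude: 0001101111 = 64 + 32 + 8 + 4 + 2 + 1 = 111
Value: -111



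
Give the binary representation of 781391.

Using repeated division by 2:
781391 ÷ 2 = 390695 remainder 1
390695 ÷ 2 = 195347 remainder 1
195347 ÷ 2 = 97673 remainder 1
97673 ÷ 2 = 48836 remainder 1
48836 ÷ 2 = 24418 remainder 0
24418 ÷ 2 = 12209 remainder 0
12209 ÷ 2 = 6104 remainder 1
6104 ÷ 2 = 3052 remainder 0
3052 ÷ 2 = 1526 remainder 0
1526 ÷ 2 = 763 remainder 0
763 ÷ 2 = 381 remainder 1
381 ÷ 2 = 190 remainder 1
190 ÷ 2 = 95 remainder 0
95 ÷ 2 = 47 remainder 1
47 ÷ 2 = 23 remainder 1
23 ÷ 2 = 11 remainder 1
11 ÷ 2 = 5 remainder 1
5 ÷ 2 = 2 remainder 1
2 ÷ 2 = 1 remainder 0
1 ÷ 2 = 0 remainder 1
Reading remainders bottom to top: 10111110110001001111



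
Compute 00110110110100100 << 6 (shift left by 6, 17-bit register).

Original: 00110110110100100 (decimal 28068)
Shift left by 6 positions
Append 6 zeros on the right and drop the 6 high bits that overflow the 17-bit width
Result: 10110100100000000 (decimal 92416)
Equivalent: 28068 << 6 = 28068 × 2^6 = 1796352, truncated to 17 bits = 92416



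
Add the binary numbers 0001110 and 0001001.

Add column by column from the right: bit + bit + carry-in; write the sum mod 2, carry 1 when the sum is 2 or 3.
carry:  0010000
        0001110
+       0001001
---------------
       00010111
(the carry out of the leftmost column, 0, becomes the leading bit)
Decimal check:
  0001110 = 8 + 4 + 2 = 14
  0001001 = 8 + 1 = 9
  14 + 9 = 23, and 00010111 = 16 + 4 + 2 + 1 = 23 ✓



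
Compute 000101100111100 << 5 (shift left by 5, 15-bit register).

Original: 000101100111100 (decimal 2876)
Shift left by 5 positions
Append 5 zeros on the right and drop the 5 high bits that overflow the 15-bit width
Result: 110011110000000 (decimal 26496)
Equivalent: 2876 << 5 = 2876 × 2^5 = 92032, truncated to 15 bits = 26496



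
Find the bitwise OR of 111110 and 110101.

OR: 1 when either bit is 1
  111110
| 110101
--------
  111111
Decimal: 62 | 53 = 63



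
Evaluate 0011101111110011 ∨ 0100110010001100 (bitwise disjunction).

OR: 1 when either bit is 1
  0011101111110011
| 0100110010001100
------------------
  0111111111111111
Decimal: 15347 | 19596 = 32767



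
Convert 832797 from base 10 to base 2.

Using repeated division by 2:
832797 ÷ 2 = 416398 remainder 1
416398 ÷ 2 = 208199 remainder 0
208199 ÷ 2 = 104099 remainder 1
104099 ÷ 2 = 52049 remainder 1
52049 ÷ 2 = 26024 remainder 1
26024 ÷ 2 = 13012 remainder 0
13012 ÷ 2 = 6506 remainder 0
6506 ÷ 2 = 3253 remainder 0
3253 ÷ 2 = 1626 remainder 1
1626 ÷ 2 = 813 remainder 0
813 ÷ 2 = 406 remainder 1
406 ÷ 2 = 203 remainder 0
203 ÷ 2 = 101 remainder 1
101 ÷ 2 = 50 remainder 1
50 ÷ 2 = 25 remainder 0
25 ÷ 2 = 12 remainder 1
12 ÷ 2 = 6 remainder 0
6 ÷ 2 = 3 remainder 0
3 ÷ 2 = 1 remainder 1
1 ÷ 2 = 0 remainder 1
Reading remainders bottom to top: 11001011010100011101



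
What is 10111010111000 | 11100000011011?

OR: 1 when either bit is 1
  10111010111000
| 11100000011011
----------------
  11111010111011
Decimal: 11960 | 14363 = 16059



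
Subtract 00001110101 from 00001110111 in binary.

Method 1 - Direct subtraction (column by column from the right: bit − bit − borrow-in; if negative, add 2 and borrow 1 from the next column):
borrow: 00000000000
        00001110111
-       00001110101
-------------------
        00000000010

Method 2 - Add two's complement:
Two's complement of 00001110101: invert → 11110001010, add 1 → 11110001011
  00001110111
+ 11110001011
-------------
 100000000010  (end carry out of the top bit = 1)
Discarding the end carry: 00000000010
Decimal check:
  00001110111 = 64 + 32 + 16 + 4 + 2 + 1 = 119
  00001110101 = 64 + 32 + 16 + 4 + 1 = 117
  119 - 117 = 2, and 00000000010 = 2 ✓



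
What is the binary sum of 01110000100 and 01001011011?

Add column by column from the right: bit + bit + carry-in; write the sum mod 2, carry 1 when the sum is 2 or 3.
carry:  10000000000
        01110000100
+       01001011011
-------------------
       010111011111
(the carry out of the leftmost column, 0, becomes the leading bit)
Decimal check:
  01110000100 = 512 + 256 + 128 + 4 = 900
  01001011011 = 512 + 64 + 16 + 8 + 2 + 1 = 603
  900 + 603 = 1503, and 010111011111 = 1024 + 256 + 128 + 64 + 16 + 8 + 4 + 2 + 1 = 1503 ✓



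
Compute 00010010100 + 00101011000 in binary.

Add column by column from the right: bit + bit + carry-in; write the sum mod 2, carry 1 when the sum is 2 or 3.
carry:  00000100000
        00010010100
+       00101011000
-------------------
       000111101100
(the carry out of the leftmost column, 0, becomes the leading bit)
Decimal check:
  00010010100 = 128 + 16 + 4 = 148
  00101011000 = 256 + 64 + 16 + 8 = 344
  148 + 344 = 492, and 000111101100 = 256 + 128 + 64 + 32 + 8 + 4 = 492 ✓



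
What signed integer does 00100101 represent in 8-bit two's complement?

Binary: 00100101
Sign bit: 0 (non-negative)
Read directly as an unsigned value:
00100101 = 32 + 4 + 1 = 37
Value: 37



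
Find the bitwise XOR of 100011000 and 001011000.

XOR: 1 when bits differ
  100011000
^ 001011000
-----------
  101000000
Decimal: 280 ^ 88 = 320



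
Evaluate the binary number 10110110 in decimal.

Sum of powers of 2 for each 1-bit:
2^1 + 2^2 + 2^4 + 2^5 + 2^7
= 2 + 4 + 16 + 32 + 128
= 182



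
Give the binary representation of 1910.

Using repeated division by 2:
1910 ÷ 2 = 955 remainder 0
955 ÷ 2 = 477 remainder 1
477 ÷ 2 = 238 remainder 1
238 ÷ 2 = 119 remainder 0
119 ÷ 2 = 59 remainder 1
59 ÷ 2 = 29 remainder 1
29 ÷ 2 = 14 remainder 1
14 ÷ 2 = 7 remainder 0
7 ÷ 2 = 3 remainder 1
3 ÷ 2 = 1 remainder 1
1 ÷ 2 = 0 remainder 1
Reading remainders bottom to top: 11101110110



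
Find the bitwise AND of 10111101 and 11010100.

AND: 1 only when both bits are 1
  10111101
& 11010100
----------
  10010100
Decimal: 189 & 212 = 148



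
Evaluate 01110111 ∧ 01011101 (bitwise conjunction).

AND: 1 only when both bits are 1
  01110111
& 01011101
----------
  01010101
Decimal: 119 & 93 = 85



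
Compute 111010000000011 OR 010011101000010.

OR: 1 when either bit is 1
  111010000000011
| 010011101000010
-----------------
  111011101000011
Decimal: 29699 | 10050 = 30531



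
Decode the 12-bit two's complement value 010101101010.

Binary: 010101101010
Sign bit: 0 (non-negative)
Read directly as an unsigned value:
010101101010 = 1024 + 256 + 64 + 32 + 8 + 2 = 1386
Value: 1386



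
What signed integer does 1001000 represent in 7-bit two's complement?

Binary: 1001000
Sign bit: 1 (negative)
Invert: 0110111
Add 1:  0111000
Magnitude: 0111000 = 32 + 16 + 8 = 56
Value: -56



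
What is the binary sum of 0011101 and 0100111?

Add column by column from the right: bit + bit + carry-in; write the sum mod 2, carry 1 when the sum is 2 or 3.
carry:  1111110
        0011101
+       0100111
---------------
       01000100
(the carry out of the leftmost column, 0, becomes the leading bit)
Decimal check:
  0011101 = 16 + 8 + 4 + 1 = 29
  0100111 = 32 + 4 + 2 + 1 = 39
  29 + 39 = 68, and 01000100 = 64 + 4 = 68 ✓



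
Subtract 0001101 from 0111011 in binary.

Method 1 - Direct subtraction (column by column from the right: bit − bit − borrow-in; if negative, add 2 and borrow 1 from the next column):
borrow: 0011000
        0111011
-       0001101
---------------
        0101110

Method 2 - Add two's complement:
Two's complement of 0001101: invert → 1110010, add 1 → 1110011
  0111011
+ 1110011
---------
 10101110  (end carry out of the top bit = 1)
Discarding the end carry: 0101110
Decimal check:
  0111011 = 32 + 16 + 8 + 2 + 1 = 59
  0001101 = 8 + 4 + 1 = 13
  59 - 13 = 46, and 0101110 = 32 + 8 + 4 + 2 = 46 ✓



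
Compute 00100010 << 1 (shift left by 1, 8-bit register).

Original: 00100010 (decimal 34)
Shift left by 1 position
Append 1 zero on the right
Result: 01000100 (decimal 68)
Equivalent: 34 << 1 = 34 × 2^1 = 68



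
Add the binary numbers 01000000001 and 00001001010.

Add column by column from the right: bit + bit + carry-in; write the sum mod 2, carry 1 when the sum is 2 or 3.
carry:  00000000000
        01000000001
+       00001001010
-------------------
       001001001011
(the carry out of the leftmost column, 0, becomes the leading bit)
Decimal check:
  01000000001 = 512 + 1 = 513
  00001001010 = 64 + 8 + 2 = 74
  513 + 74 = 587, and 001001001011 = 512 + 64 + 8 + 2 + 1 = 587 ✓



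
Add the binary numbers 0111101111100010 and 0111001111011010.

Add column by column from the right: bit + bit + carry-in; write the sum mod 2, carry 1 when the sum is 2 or 3.
carry:  1110011110000100
        0111101111100010
+       0111001111011010
------------------------
       01110111110111100
(the carry out of the leftmost column, 0, becomes the leading bit)
Decimal check:
  0111101111100010 = 16384 + 8192 + 4096 + 2048 + 512 + 256 + 128 + 64 + 32 + 2 = 31714
  0111001111011010 = 16384 + 8192 + 4096 + 512 + 256 + 128 + 64 + 16 + 8 + 2 = 29658
  31714 + 29658 = 61372, and 01110111110111100 = 32768 + 16384 + 8192 + 2048 + 1024 + 512 + 256 + 128 + 32 + 16 + 8 + 4 = 61372 ✓



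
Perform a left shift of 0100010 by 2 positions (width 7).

Original: 0100010 (decimal 34)
Shift left by 2 positions
Append 2 zeros on the right and drop the 2 high bits that overflow the 7-bit width
Result: 0001000 (decimal 8)
Equivalent: 34 << 2 = 34 × 2^2 = 136, truncated to 7 bits = 8



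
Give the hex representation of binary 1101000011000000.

Group into 4-bit nibbles from right:
  1101 = D
  0000 = 0
  1100 = C
  0000 = 0
Result: D0C0



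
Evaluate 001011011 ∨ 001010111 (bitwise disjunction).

OR: 1 when either bit is 1
  001011011
| 001010111
-----------
  001011111
Decimal: 91 | 87 = 95



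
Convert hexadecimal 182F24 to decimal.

Expand by place value (powers of 16):
Digit values: F = 15
182F24 = 1 × 16^5 + 8 × 16^4 + 2 × 16^3 + 15 × 16^2 + 2 × 16^1 + 4 × 16^0
= 1 × 1048576 + 8 × 65536 + 2 × 4096 + 15 × 256 + 2 × 16 + 4 × 1
= 1048576 + 524288 + 8192 + 3840 + 32 + 4
= 1584932



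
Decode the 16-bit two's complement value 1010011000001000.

Binary: 1010011000001000
Sign bit: 1 (negative)
Invert: 0101100111110111
Add 1:  0101100111111000
Magnitude: 0101100111111000 = 16384 + 4096 + 2048 + 256 + 128 + 64 + 32 + 16 + 8 = 23032
Value: -23032



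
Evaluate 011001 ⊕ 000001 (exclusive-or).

XOR: 1 when bits differ
  011001
^ 000001
--------
  011000
Decimal: 25 ^ 1 = 24



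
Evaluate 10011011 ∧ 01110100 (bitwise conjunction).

AND: 1 only when both bits are 1
  10011011
& 01110100
----------
  00010000
Decimal: 155 & 116 = 16



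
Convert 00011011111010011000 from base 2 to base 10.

Sum of powers of 2 for each 1-bit:
2^3 + 2^4 + 2^7 + 2^9 + 2^10 + 2^11 + 2^12 + 2^13 + 2^15 + 2^16
= 8 + 16 + 128 + 512 + 1024 + 2048 + 4096 + 8192 + 32768 + 65536
= 114328



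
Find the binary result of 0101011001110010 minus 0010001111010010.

Method 1 - Direct subtraction (column by column from the right: bit − bit − borrow-in; if negative, add 2 and borrow 1 from the next column):
borrow: 0100011100000000
        0101011001110010
-       0010001111010010
------------------------
        0011001010100000

Method 2 - Add two's complement:
Two's complement of 0010001111010010: invert → 1101110000101101, add 1 → 1101110000101110
  0101011001110010
+ 1101110000101110
------------------
 10011001010100000  (end carry out of the top bit = 1)
Discarding the end carry: 0011001010100000
Decimal check:
  0101011001110010 = 16384 + 4096 + 1024 + 512 + 64 + 32 + 16 + 2 = 22130
  0010001111010010 = 8192 + 512 + 256 + 128 + 64 + 16 + 2 = 9170
  22130 - 9170 = 12960, and 0011001010100000 = 8192 + 4096 + 512 + 128 + 32 = 12960 ✓



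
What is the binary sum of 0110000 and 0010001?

Add column by column from the right: bit + bit + carry-in; write the sum mod 2, carry 1 when the sum is 2 or 3.
carry:  1100000
        0110000
+       0010001
---------------
       01000001
(the carry out of the leftmost column, 0, becomes the leading bit)
Decimal check:
  0110000 = 32 + 16 = 48
  0010001 = 16 + 1 = 17
  48 + 17 = 65, and 01000001 = 64 + 1 = 65 ✓



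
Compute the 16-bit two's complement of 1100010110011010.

Original (sign bit 1, negative): 1100010110011010
Step 1 - Invert all bits: 0011101001100101
Step 2 - Add 1: 0011101001100110
Verification: 1100010110011010 + 0011101001100110 = 10000000000000000; discarding the end carry (carry out of the top bit) leaves the 16-bit value 0000000000000000, as required for x + (-x)



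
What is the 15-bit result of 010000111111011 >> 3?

Original: 010000111111011 (decimal 8699)
Shift right by 3 positions
Drop the 3 low bits; fill with zeros on the left
Result: 000010000111111 (decimal 1087)
Equivalent: 8699 >> 3 = 8699 ÷ 2^3 = 1087



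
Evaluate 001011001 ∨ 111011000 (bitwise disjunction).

OR: 1 when either bit is 1
  001011001
| 111011000
-----------
  111011001
Decimal: 89 | 472 = 473



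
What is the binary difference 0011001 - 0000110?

Method 1 - Direct subtraction (column by column from the right: bit − bit − borrow-in; if negative, add 2 and borrow 1 from the next column):
borrow: 0001100
        0011001
-       0000110
---------------
        0010011

Method 2 - Add two's complement:
Two's complement of 0000110: invert → 1111001, add 1 → 1111010
  0011001
+ 1111010
---------
 10010011  (end carry out of the top bit = 1)
Discarding the end carry: 0010011
Decimal check:
  0011001 = 16 + 8 + 1 = 25
  0000110 = 4 + 2 = 6
  25 - 6 = 19, and 0010011 = 16 + 2 + 1 = 19 ✓



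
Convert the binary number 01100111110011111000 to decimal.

Sum of powers of 2 for each 1-bit:
2^3 + 2^4 + 2^5 + 2^6 + 2^7 + 2^10 + 2^11 + 2^12 + 2^13 + 2^14 + 2^17 + 2^18
= 8 + 16 + 32 + 64 + 128 + 1024 + 2048 + 4096 + 8192 + 16384 + 131072 + 262144
= 425208



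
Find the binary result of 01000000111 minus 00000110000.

Method 1 - Direct subtraction (column by column from the right: bit − bit − borrow-in; if negative, add 2 and borrow 1 from the next column):
borrow: 01111100000
        01000000111
-       00000110000
-------------------
        00111010111

Method 2 - Add two's complement:
Two's complement of 00000110000: invert → 11111001111, add 1 → 11111010000
  01000000111
+ 11111010000
-------------
 100111010111  (end carry out of the top bit = 1)
Discarding the end carry: 00111010111
Decimal check:
  01000000111 = 512 + 4 + 2 + 1 = 519
  00000110000 = 32 + 16 = 48
  519 - 48 = 471, and 00111010111 = 256 + 128 + 64 + 16 + 4 + 2 + 1 = 471 ✓



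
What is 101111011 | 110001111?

OR: 1 when either bit is 1
  101111011
| 110001111
-----------
  111111111
Decimal: 379 | 399 = 511



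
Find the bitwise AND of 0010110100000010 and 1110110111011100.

AND: 1 only when both bits are 1
  0010110100000010
& 1110110111011100
------------------
  0010110100000000
Decimal: 11522 & 60892 = 11520



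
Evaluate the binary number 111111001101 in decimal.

Sum of powers of 2 for each 1-bit:
2^0 + 2^2 + 2^3 + 2^6 + 2^7 + 2^8 + 2^9 + 2^10 + 2^11
= 1 + 4 + 8 + 64 + 128 + 256 + 512 + 1024 + 2048
= 4045



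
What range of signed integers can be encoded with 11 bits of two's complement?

For 11-bit two's complement:
Minimum: -2^10 = -1024
Maximum: 2^10 - 1 = 1023



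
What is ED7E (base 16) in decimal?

Expand by place value (powers of 16):
Digit values: E = 14, D = 13
ED7E = 14 × 16^3 + 13 × 16^2 + 7 × 16^1 + 14 × 16^0
= 14 × 4096 + 13 × 256 + 7 × 16 + 14 × 1
= 57344 + 3328 + 112 + 14
= 60798



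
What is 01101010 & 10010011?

AND: 1 only when both bits are 1
  01101010
& 10010011
----------
  00000010
Decimal: 106 & 147 = 2



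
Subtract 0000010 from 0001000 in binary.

Method 1 - Direct subtraction (column by column from the right: bit − bit − borrow-in; if negative, add 2 and borrow 1 from the next column):
borrow: 0001100
        0001000
-       0000010
---------------
        0000110

Method 2 - Add two's complement:
Two's complement of 0000010: invert → 1111101, add 1 → 1111110
  0001000
+ 1111110
---------
 10000110  (end carry out of the top bit = 1)
Discarding the end carry: 0000110
Decimal check:
  0001000 = 8
  0000010 = 2
  8 - 2 = 6, and 0000110 = 4 + 2 = 6 ✓



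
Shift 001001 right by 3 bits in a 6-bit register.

Original: 001001 (decimal 9)
Shift right by 3 positions
Drop the 3 low bits; fill with zeros on the left
Result: 000001 (decimal 1)
Equivalent: 9 >> 3 = 9 ÷ 2^3 = 1



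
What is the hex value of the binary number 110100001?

Group into 4-bit nibbles from right:
  0001 = 1
  1010 = A
  0001 = 1
Result: 1A1



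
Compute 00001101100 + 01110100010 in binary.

Add column by column from the right: bit + bit + carry-in; write the sum mod 2, carry 1 when the sum is 2 or 3.
carry:  11111000000
        00001101100
+       01110100010
-------------------
       010000001110
(the carry out of the leftmost column, 0, becomes the leading bit)
Decimal check:
  00001101100 = 64 + 32 + 8 + 4 = 108
  01110100010 = 512 + 256 + 128 + 32 + 2 = 930
  108 + 930 = 1038, and 010000001110 = 1024 + 8 + 4 + 2 = 1038 ✓



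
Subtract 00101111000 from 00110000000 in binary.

Method 1 - Direct subtraction (column by column from the right: bit − bit − borrow-in; if negative, add 2 and borrow 1 from the next column):
borrow: 00011110000
        00110000000
-       00101111000
-------------------
        00000001000

Method 2 - Add two's complement:
Two's complement of 00101111000: invert → 11010000111, add 1 → 11010001000
  00110000000
+ 11010001000
-------------
 100000001000  (end carry out of the top bit = 1)
Discarding the end carry: 00000001000
Decimal check:
  00110000000 = 256 + 128 = 384
  00101111000 = 256 + 64 + 32 + 16 + 8 = 376
  384 - 376 = 8, and 00000001000 = 8 ✓



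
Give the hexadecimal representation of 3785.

Using repeated division by 16 (digits 10–15 are A–F):
3785 ÷ 16 = 236 remainder 9
236 ÷ 16 = 14 remainder 12 (C)
14 ÷ 16 = 0 remainder 14 (E)
Reading remainders bottom to top: EC9



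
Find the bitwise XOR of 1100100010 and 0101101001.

XOR: 1 when bits differ
  1100100010
^ 0101101001
------------
  1001001011
Decimal: 802 ^ 361 = 587



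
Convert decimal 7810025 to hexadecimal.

Using repeated division by 16 (digits 10–15 are A–F):
7810025 ÷ 16 = 488126 remainder 9
488126 ÷ 16 = 30507 remainder 14 (E)
30507 ÷ 16 = 1906 remainder 11 (B)
1906 ÷ 16 = 119 remainder 2
119 ÷ 16 = 7 remainder 7
7 ÷ 16 = 0 remainder 7
Reading remainders bottom to top: 772BE9



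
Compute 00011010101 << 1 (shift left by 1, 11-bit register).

Original: 00011010101 (decimal 213)
Shift left by 1 position
Append 1 zero on the right
Result: 00110101010 (decimal 426)
Equivalent: 213 << 1 = 213 × 2^1 = 426



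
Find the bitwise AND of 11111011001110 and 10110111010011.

AND: 1 only when both bits are 1
  11111011001110
& 10110111010011
----------------
  10110011000010
Decimal: 16078 & 11731 = 11458



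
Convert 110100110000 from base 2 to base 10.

Sum of powers of 2 for each 1-bit:
2^4 + 2^5 + 2^8 + 2^10 + 2^11
= 16 + 32 + 256 + 1024 + 2048
= 3376



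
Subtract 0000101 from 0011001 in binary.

Method 1 - Direct subtraction (column by column from the right: bit − bit − borrow-in; if negative, add 2 and borrow 1 from the next column):
borrow: 0001000
        0011001
-       0000101
---------------
        0010100

Method 2 - Add two's complement:
Two's complement of 0000101: invert → 1111010, add 1 → 1111011
  0011001
+ 1111011
---------
 10010100  (end carry out of the top bit = 1)
Discarding the end carry: 0010100
Decimal check:
  0011001 = 16 + 8 + 1 = 25
  0000101 = 4 + 1 = 5
  25 - 5 = 20, and 0010100 = 16 + 4 = 20 ✓



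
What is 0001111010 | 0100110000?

OR: 1 when either bit is 1
  0001111010
| 0100110000
------------
  0101111010
Decimal: 122 | 304 = 378



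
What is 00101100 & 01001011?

AND: 1 only when both bits are 1
  00101100
& 01001011
----------
  00001000
Decimal: 44 & 75 = 8



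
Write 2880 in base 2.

Using repeated division by 2:
2880 ÷ 2 = 1440 remainder 0
1440 ÷ 2 = 720 remainder 0
720 ÷ 2 = 360 remainder 0
360 ÷ 2 = 180 remainder 0
180 ÷ 2 = 90 remainder 0
90 ÷ 2 = 45 remainder 0
45 ÷ 2 = 22 remainder 1
22 ÷ 2 = 11 remainder 0
11 ÷ 2 = 5 remainder 1
5 ÷ 2 = 2 remainder 1
2 ÷ 2 = 1 remainder 0
1 ÷ 2 = 0 remainder 1
Reading remainders bottom to top: 101101000000

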